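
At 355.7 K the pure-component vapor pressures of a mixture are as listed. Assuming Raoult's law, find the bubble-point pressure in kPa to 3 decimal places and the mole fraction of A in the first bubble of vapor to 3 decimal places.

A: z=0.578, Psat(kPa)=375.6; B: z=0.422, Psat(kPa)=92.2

At the bubble point ψ → 0, so ΣzᵢKᵢ = 1 with Kᵢ = Pᵢˢᵃᵗ/P ⇒ P = ΣzᵢPᵢˢᵃᵗ.
P = 0.578·375.6 + 0.422·92.2 = 256.005 kPa
yᵢ = zᵢPᵢˢᵃᵗ/P ⇒ y_A = 0.578·375.6/256.005 = 0.848

Pbub = 256.005 kPa, y_A = 0.848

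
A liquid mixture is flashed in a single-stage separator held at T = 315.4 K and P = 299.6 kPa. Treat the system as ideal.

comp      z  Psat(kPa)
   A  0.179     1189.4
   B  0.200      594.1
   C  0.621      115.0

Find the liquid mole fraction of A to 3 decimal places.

Raoult's law: Kᵢ = Pᵢˢᵃᵗ/P = Pᵢˢᵃᵗ/299.6.
  K_A = 1189.4/299.6 = 3.96996, K_B = 594.1/299.6 = 1.98298, K_C = 115.0/299.6 = 0.38385
Newton–Raphson from ψ = 0.37:
  ψ = 0.370: g = -0.0982, g' = -0.858 → ψ = 0.256
  ψ = 0.256: g = 0.0052, g' = -0.966 → ψ = 0.261
Converged at ψ = 0.261.
Compositions from xᵢ = zᵢ/(1+ψ(Kᵢ−1)), yᵢ = Kᵢxᵢ:
  A: x = 0.101, y = 0.400
  B: x = 0.159, y = 0.316
  C: x = 0.740, y = 0.284

x_A = 0.101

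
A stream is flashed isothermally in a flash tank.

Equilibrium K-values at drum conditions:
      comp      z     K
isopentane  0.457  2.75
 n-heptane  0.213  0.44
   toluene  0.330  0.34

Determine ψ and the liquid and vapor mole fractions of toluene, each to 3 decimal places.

ψ = 0.424, x_toluene = 0.458, y_toluene = 0.156

Material balance + equilibrium reduce to Σ zᵢ(Kᵢ−1)/(1+ψ(Kᵢ−1)) = 0.
Feasibility: ΣzᵢKᵢ = 1.463, Σzᵢ/Kᵢ = 1.621 — both > 1, two phases present.
Newton iteration, ψ⁰ = 0.5:
  ψ = 0.500: g = -0.0642, g' = -0.847 → ψ = 0.424
Converged at ψ = 0.424.
Compositions from xᵢ = zᵢ/(1+ψ(Kᵢ−1)), yᵢ = Kᵢxᵢ:
  isopentane: x = 0.262, y = 0.721
  n-heptane: x = 0.279, y = 0.123
  toluene: x = 0.458, y = 0.156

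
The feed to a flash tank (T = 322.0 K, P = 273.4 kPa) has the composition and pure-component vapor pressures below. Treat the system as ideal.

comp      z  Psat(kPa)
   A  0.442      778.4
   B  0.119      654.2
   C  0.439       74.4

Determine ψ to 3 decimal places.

ψ = 0.519

Raoult's law: Kᵢ = Pᵢˢᵃᵗ/P = Pᵢˢᵃᵗ/273.4.
  K_A = 778.4/273.4 = 2.84711, K_B = 654.2/273.4 = 2.39283, K_C = 74.4/273.4 = 0.27213
Iterate (Newton) starting at ψ = 0.5:
  ψ = 0.500: g = 0.0198, g' = -1.063 → ψ = 0.519
Converged at ψ = 0.519.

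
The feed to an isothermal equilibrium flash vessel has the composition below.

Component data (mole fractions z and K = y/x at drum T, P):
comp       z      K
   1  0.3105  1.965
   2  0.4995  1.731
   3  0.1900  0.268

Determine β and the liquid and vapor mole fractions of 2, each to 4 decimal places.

β = 0.8732, x_2 = 0.3049, y_2 = 0.5278

Material balance + equilibrium reduce to Σ zᵢ(Kᵢ−1)/(1+β(Kᵢ−1)) = 0.
Check two-phase: ΣzᵢKᵢ = 1.5257 > 1 and Σzᵢ/Kᵢ = 1.1555 > 1, so g(0) = 0.5257 > 0 and g(1) = -0.1555 < 0.
Newton–Raphson from β = 0.35:
  β = 0.3500: g = 0.32774, g' = -0.5148 → β = 0.9866
  β = 0.9866: g = -0.13501, g' = -1.4851 → β = 0.8957
  β = 0.8957: g = -0.02252, g' = -1.0393 → β = 0.8740
  β = 0.8740: g = -0.00078, g' = -0.9691 → β = 0.8732
Converged at β = 0.8732.
Compositions from xᵢ = zᵢ/(1+β(Kᵢ−1)), yᵢ = Kᵢxᵢ:
  1: x = 0.1685, y = 0.3311
  2: x = 0.3049, y = 0.5278
  3: x = 0.5266, y = 0.1411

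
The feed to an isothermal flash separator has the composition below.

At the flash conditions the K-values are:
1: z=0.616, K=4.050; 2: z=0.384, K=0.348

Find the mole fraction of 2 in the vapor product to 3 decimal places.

y_2 = 0.287

Newton–Raphson from V/F = 0.68:
  V/F = 0.680: g = 0.1614, g' = -1.133 → V/F = 0.822
  V/F = 0.822: g = -0.0043, g' = -1.224 → V/F = 0.819
Converged at V/F = 0.819.
Compositions from xᵢ = zᵢ/(1+V/F(Kᵢ−1)), yᵢ = Kᵢxᵢ:
  1: x = 0.176, y = 0.713
  2: x = 0.824, y = 0.287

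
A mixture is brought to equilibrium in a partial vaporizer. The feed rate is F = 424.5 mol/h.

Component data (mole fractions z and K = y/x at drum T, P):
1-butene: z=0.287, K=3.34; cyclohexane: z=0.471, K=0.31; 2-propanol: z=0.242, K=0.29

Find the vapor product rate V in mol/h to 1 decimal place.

V = 45.5 mol/h

Material balance + equilibrium reduce to Σ zᵢ(Kᵢ−1)/(1+V/F(Kᵢ−1)) = 0.
Check two-phase: ΣzᵢKᵢ = 1.175 > 1 and Σzᵢ/Kᵢ = 2.440 > 1, so g(0) = 0.175 > 0 and g(1) = -1.440 < 0.
Iterate (Newton) starting at V/F = 0.52:
  V/F = 0.520: g = -0.4763, g' = -1.172 → V/F = 0.114
  V/F = 0.114: g = -0.0089, g' = -1.389 → V/F = 0.107
Converged at V/F = 0.107.
Then V = V/F·F = 0.1072·424.5 = 45.5 mol/h and L = F − V = 379.0 mol/h.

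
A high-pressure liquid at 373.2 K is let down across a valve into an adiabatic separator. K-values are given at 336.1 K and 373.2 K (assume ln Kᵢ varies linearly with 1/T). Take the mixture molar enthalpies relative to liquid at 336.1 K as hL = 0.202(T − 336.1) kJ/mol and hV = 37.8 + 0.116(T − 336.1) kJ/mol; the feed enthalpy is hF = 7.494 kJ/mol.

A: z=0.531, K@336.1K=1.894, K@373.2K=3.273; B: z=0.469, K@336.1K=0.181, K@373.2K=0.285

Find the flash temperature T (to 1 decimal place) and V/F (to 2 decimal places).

Adiabatic flash: solve Rachford–Rice at each trial T, then check hF = ψ·hV(T) + (1−ψ)·hL(T).
  T = 336.1 K: K = (1.894, 0.181), RR gives ψ = 0.124, H_out = 4.677 kJ/mol
  T = 373.2 K: K = (3.273, 0.285), RR gives ψ = 0.536, H_out = 26.056 kJ/mol
  T = 354.6 K: K = (2.524, 0.230), RR gives ψ = 0.382, H_out = 17.553 kJ/mol
  T = 345.4 K: K = (2.196, 0.205), RR gives ψ = 0.276, H_out = 12.078 kJ/mol
  T = 340.8 K: K = (2.043, 0.193), RR gives ψ = 0.208, H_out = 8.738 kJ/mol
  T = 338.5 K: K = (1.969, 0.187), RR gives ψ = 0.169, H_out = 6.848 kJ/mol
Linear interpolation between T = 338.5 (H_out = 6.848) and T = 340.8 (H_out = 8.738) on hF = 7.494 gives T ≈ 339.3 K, at which ψ = 0.18.

T = 339.3 K, V/F = 0.18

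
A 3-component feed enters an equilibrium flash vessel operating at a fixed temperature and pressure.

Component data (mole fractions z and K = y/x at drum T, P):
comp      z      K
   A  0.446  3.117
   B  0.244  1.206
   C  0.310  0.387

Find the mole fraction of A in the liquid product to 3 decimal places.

x_A = 0.162

Material balance + equilibrium reduce to Σ zᵢ(Kᵢ−1)/(1+V/F(Kᵢ−1)) = 0.
Feasibility: ΣzᵢKᵢ = 1.804, Σzᵢ/Kᵢ = 1.146 — both > 1, two phases present.
Newton–Raphson from V/F = 0.36:
  V/F = 0.360: g = 0.3388, g' = -0.845 → V/F = 0.761
  V/F = 0.761: g = 0.0488, g' = -0.710 → V/F = 0.830
  V/F = 0.830: g = -0.0013, g' = -0.753 → V/F = 0.828
Converged at V/F = 0.828.
Compositions from xᵢ = zᵢ/(1+V/F(Kᵢ−1)), yᵢ = Kᵢxᵢ:
  A: x = 0.162, y = 0.505
  B: x = 0.208, y = 0.251
  C: x = 0.630, y = 0.244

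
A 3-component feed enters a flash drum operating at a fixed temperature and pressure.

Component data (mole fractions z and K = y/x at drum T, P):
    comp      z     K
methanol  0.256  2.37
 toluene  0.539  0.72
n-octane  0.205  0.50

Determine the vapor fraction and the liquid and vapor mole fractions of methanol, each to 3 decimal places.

ψ = 0.204, x_methanol = 0.200, y_methanol = 0.474

Iterate (Newton) starting at ψ = 0.47:
  ψ = 0.470: g = -0.0944, g' = -0.321 → ψ = 0.176
  ψ = 0.176: g = 0.0114, g' = -0.420 → ψ = 0.203
  ψ = 0.203: g = 0.0002, g' = -0.405 → ψ = 0.204
Converged at ψ = 0.204.
Compositions from xᵢ = zᵢ/(1+ψ(Kᵢ−1)), yᵢ = Kᵢxᵢ:
  methanol: x = 0.200, y = 0.474
  toluene: x = 0.572, y = 0.412
  n-octane: x = 0.228, y = 0.114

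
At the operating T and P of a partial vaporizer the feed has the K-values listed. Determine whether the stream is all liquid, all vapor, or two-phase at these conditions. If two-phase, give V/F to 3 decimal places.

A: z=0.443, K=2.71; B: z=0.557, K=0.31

two-phase, V/F = 0.316

ΣzᵢKᵢ = 1.373; Σzᵢ/Kᵢ = 1.960.
Both exceed 1, so a two-phase solution exists.
Let ψ = V/F and solve Σ zᵢ(Kᵢ−1)/(1+ψ(Kᵢ−1)) = 0.
Binary case is linear: z₁(K₁−1)(1+ψ(K₂−1)) + z₂(K₂−1)(1+ψ(K₁−1)) = 0
⇒ ψ = [z₁(K₁−1)+z₂(K₂−1)] / [−(K₁−1)(K₂−1)] = 0.3732/1.1799 = 0.316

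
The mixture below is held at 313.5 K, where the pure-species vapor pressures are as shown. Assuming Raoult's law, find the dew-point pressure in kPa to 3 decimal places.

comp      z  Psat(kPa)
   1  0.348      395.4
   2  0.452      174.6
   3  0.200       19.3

Pdew = 72.298 kPa

At the dew point ψ → 1, so Σzᵢ/Kᵢ = 1 with Kᵢ = Pᵢˢᵃᵗ/P ⇒ 1/P = Σzᵢ/Pᵢˢᵃᵗ.
1/P = 0.348/395.4 + 0.452/174.6 + 0.200/19.3 = 0.013832 ⇒ P = 72.298 kPa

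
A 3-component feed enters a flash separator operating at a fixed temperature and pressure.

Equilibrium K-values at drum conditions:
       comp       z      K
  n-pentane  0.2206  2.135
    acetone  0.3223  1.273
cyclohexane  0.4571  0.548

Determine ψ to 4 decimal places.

Rachford–Rice: g(ψ) = Σ zᵢ(Kᵢ−1)/(1+ψ(Kᵢ−1)) = 0.
Feasibility: ΣzᵢKᵢ = 1.1318, Σzᵢ/Kᵢ = 1.1906 — both > 1, two phases present.
Newton–Raphson from ψ = 0.4:
  ψ = 0.4000: g = -0.00068, g' = -0.2931 → ψ = 0.3977
Converged at ψ = 0.3977.

ψ = 0.3977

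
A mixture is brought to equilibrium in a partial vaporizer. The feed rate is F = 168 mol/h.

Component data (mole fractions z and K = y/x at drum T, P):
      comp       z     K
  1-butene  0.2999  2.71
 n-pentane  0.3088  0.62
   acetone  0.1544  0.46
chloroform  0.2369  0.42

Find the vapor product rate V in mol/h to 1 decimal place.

Rachford–Rice: g(ψ) = Σ zᵢ(Kᵢ−1)/(1+ψ(Kᵢ−1)) = 0.
g(0) = ΣzᵢKᵢ − 1 = 0.1747 and g(1) = 1 − Σzᵢ/Kᵢ = -0.5084, so a root lies in (0, 1).
Iterate (Newton) starting at ψ = 0.62:
  ψ = 0.6200: g = -0.24449, g' = -0.5790 → ψ = 0.1977
  ψ = 0.1977: g = 0.00782, g' = -0.7000 → ψ = 0.2089
  ψ = 0.2089: g = 0.00006, g' = -0.6891 → ψ = 0.2090
Converged at ψ = 0.2090.
Then V = ψ·F = 0.2090·168 = 35.1 mol/h and L = F − V = 132.9 mol/h.

V = 35.1 mol/h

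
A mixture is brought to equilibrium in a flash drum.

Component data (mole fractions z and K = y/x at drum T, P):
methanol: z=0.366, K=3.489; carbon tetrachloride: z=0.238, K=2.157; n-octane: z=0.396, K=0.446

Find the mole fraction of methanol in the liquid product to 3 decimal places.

x_methanol = 0.115

Iterate (Newton) starting at ψ = 0.5:
  ψ = 0.500: g = 0.2769, g' = -0.810 → ψ = 0.842
  ψ = 0.842: g = 0.0228, g' = -0.745 → ψ = 0.872
Converged at ψ = 0.872.
Compositions from xᵢ = zᵢ/(1+ψ(Kᵢ−1)), yᵢ = Kᵢxᵢ:
  methanol: x = 0.115, y = 0.403
  carbon tetrachloride: x = 0.118, y = 0.256
  n-octane: x = 0.766, y = 0.342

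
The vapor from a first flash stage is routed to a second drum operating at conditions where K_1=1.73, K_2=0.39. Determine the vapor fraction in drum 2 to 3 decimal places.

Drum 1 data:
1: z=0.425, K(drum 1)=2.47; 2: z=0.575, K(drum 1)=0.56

Drum 1:
Rachford–Rice: g(ψ₁) = Σ zᵢ(Kᵢ−1)/(1+ψ₁(Kᵢ−1)) = 0.
g(0) = ΣzᵢKᵢ − 1 = 0.372 and g(1) = 1 − Σzᵢ/Kᵢ = -0.199, so a root lies in (0, 1).
Binary case is linear: z₁(K₁−1)(1+ψ₁(K₂−1)) + z₂(K₂−1)(1+ψ₁(K₁−1)) = 0
⇒ ψ₁ = [z₁(K₁−1)+z₂(K₂−1)] / [−(K₁−1)(K₂−1)] = 0.3718/0.6468 = 0.575
Drum-1 compositions:
  1: x = 0.230, y = 0.569
  2: x = 0.770, y = 0.431
Drum-2 feed = drum-1 vapor: z₂ = (0.5690, 0.4310).
Drum 2:
Binary case is linear: z₁(K₁−1)(1+ψ₂(K₂−1)) + z₂(K₂−1)(1+ψ₂(K₁−1)) = 0
⇒ ψ₂ = [z₁(K₁−1)+z₂(K₂−1)] / [−(K₁−1)(K₂−1)] = 0.1525/0.4453 = 0.342
  1: x = 0.455, y = 0.788
  2: x = 0.545, y = 0.212

V/F (drum 2) = 0.342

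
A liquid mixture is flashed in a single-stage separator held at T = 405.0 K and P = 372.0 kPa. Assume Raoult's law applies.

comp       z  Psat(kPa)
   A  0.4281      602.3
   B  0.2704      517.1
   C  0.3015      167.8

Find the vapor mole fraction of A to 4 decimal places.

Raoult's law: Kᵢ = Pᵢˢᵃᵗ/P = Pᵢˢᵃᵗ/372.0.
  K_A = 602.3/372.0 = 1.619086, K_B = 517.1/372.0 = 1.390054, K_C = 167.8/372.0 = 0.451075
Material balance + equilibrium reduce to Σ zᵢ(Kᵢ−1)/(1+ψ(Kᵢ−1)) = 0.
Check two-phase: ΣzᵢKᵢ = 1.2050 > 1 and Σzᵢ/Kᵢ = 1.1273 > 1, so g(0) = 0.2050 > 0 and g(1) = -0.1273 < 0.
Newton iteration, ψ⁰ = 0.5:
  ψ = 0.5000: g = 0.06253, g' = -0.2971 → ψ = 0.7105
  ψ = 0.7105: g = -0.00467, g' = -0.3485 → ψ = 0.6971
  ψ = 0.6971: g = -0.00003, g' = -0.3439 → ψ = 0.6970
Converged at ψ = 0.6970.
Compositions from xᵢ = zᵢ/(1+ψ(Kᵢ−1)), yᵢ = Kᵢxᵢ:
  A: x = 0.2991, y = 0.4842
  B: x = 0.2126, y = 0.2955
  C: x = 0.4883, y = 0.2203

y_A = 0.4842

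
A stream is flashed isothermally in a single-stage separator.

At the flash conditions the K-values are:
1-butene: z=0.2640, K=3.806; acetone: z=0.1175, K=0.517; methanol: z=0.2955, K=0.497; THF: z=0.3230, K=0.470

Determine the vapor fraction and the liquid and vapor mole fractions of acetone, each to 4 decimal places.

Newton iteration, ψ⁰ = 0.62:
  ψ = 0.6200: g = -0.28160, g' = -0.6919 → ψ = 0.2130
  ψ = 0.2130: g = 0.04092, g' = -1.0574 → ψ = 0.2517
  ψ = 0.2517: g = 0.00179, g' = -0.9683 → ψ = 0.2536
Converged at ψ = 0.2536.
Compositions from xᵢ = zᵢ/(1+ψ(Kᵢ−1)), yᵢ = Kᵢxᵢ:
  1-butene: x = 0.1542, y = 0.5871
  acetone: x = 0.1339, y = 0.0692
  methanol: x = 0.3387, y = 0.1683
  THF: x = 0.3732, y = 0.1754

ψ = 0.2536, x_acetone = 0.1339, y_acetone = 0.0692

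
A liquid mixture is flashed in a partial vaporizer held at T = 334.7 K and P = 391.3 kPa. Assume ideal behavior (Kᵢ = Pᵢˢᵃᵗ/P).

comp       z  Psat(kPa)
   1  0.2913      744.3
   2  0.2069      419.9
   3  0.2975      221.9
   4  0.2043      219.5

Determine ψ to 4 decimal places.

Raoult's law: Kᵢ = Pᵢˢᵃᵗ/P = Pᵢˢᵃᵗ/391.3.
  K_1 = 744.3/391.3 = 1.902121, K_2 = 419.9/391.3 = 1.073090, K_3 = 221.9/391.3 = 0.567084, K_4 = 219.5/391.3 = 0.560951
Rachford–Rice: g(ψ) = Σ zᵢ(Kᵢ−1)/(1+ψ(Kᵢ−1)) = 0.
Feasibility: ΣzᵢKᵢ = 1.0594, Σzᵢ/Kᵢ = 1.2348 — both > 1, two phases present.
Newton iteration, ψ⁰ = 0.48:
  ψ = 0.4800: g = -0.07823, g' = -0.2685 → ψ = 0.1887
  ψ = 0.1887: g = 0.00144, g' = -0.2871 → ψ = 0.1937
Converged at ψ = 0.1937.

ψ = 0.1937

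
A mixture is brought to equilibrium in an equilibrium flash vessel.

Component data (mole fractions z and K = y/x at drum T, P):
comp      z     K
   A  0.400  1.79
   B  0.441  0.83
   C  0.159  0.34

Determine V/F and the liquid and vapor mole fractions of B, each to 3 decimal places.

Rachford–Rice: g(V/F) = Σ zᵢ(Kᵢ−1)/(1+V/F(Kᵢ−1)) = 0.
Check two-phase: ΣzᵢKᵢ = 1.136 > 1 and Σzᵢ/Kᵢ = 1.222 > 1, so g(0) = 0.136 > 0 and g(1) = -0.222 < 0.
Newton iteration, V/F⁰ = 0.5:
  V/F = 0.500: g = -0.0120, g' = -0.298 → V/F = 0.460
  V/F = 0.460: g = -0.0001, g' = -0.292 → V/F = 0.459
Converged at V/F = 0.459.
Compositions from xᵢ = zᵢ/(1+V/F(Kᵢ−1)), yᵢ = Kᵢxᵢ:
  A: x = 0.294, y = 0.525
  B: x = 0.478, y = 0.397
  C: x = 0.228, y = 0.078

V/F = 0.459, x_B = 0.478, y_B = 0.397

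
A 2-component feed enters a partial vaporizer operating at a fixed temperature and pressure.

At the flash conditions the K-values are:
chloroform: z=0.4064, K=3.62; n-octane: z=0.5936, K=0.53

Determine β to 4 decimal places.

Material balance + equilibrium reduce to Σ zᵢ(Kᵢ−1)/(1+β(Kᵢ−1)) = 0.
Feasibility: ΣzᵢKᵢ = 1.7858, Σzᵢ/Kᵢ = 1.2323 — both > 1, two phases present.
Binary case is linear: z₁(K₁−1)(1+β(K₂−1)) + z₂(K₂−1)(1+β(K₁−1)) = 0
⇒ β = [z₁(K₁−1)+z₂(K₂−1)] / [−(K₁−1)(K₂−1)] = 0.78578/1.23140 = 0.6381

β = 0.6381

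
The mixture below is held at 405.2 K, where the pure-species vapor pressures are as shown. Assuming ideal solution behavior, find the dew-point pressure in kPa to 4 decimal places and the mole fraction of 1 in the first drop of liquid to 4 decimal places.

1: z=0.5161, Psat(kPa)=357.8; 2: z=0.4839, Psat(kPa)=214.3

At the dew point ψ → 1, so Σzᵢ/Kᵢ = 1 with Kᵢ = Pᵢˢᵃᵗ/P ⇒ 1/P = Σzᵢ/Pᵢˢᵃᵗ.
1/P = 0.5161/357.8 + 0.4839/214.3 = 0.0037005 ⇒ P = 270.2355 kPa
xᵢ = zᵢP/Pᵢˢᵃᵗ ⇒ x_1 = 0.5161·270.2355/357.8 = 0.3898

Pdew = 270.2355 kPa, x_1 = 0.3898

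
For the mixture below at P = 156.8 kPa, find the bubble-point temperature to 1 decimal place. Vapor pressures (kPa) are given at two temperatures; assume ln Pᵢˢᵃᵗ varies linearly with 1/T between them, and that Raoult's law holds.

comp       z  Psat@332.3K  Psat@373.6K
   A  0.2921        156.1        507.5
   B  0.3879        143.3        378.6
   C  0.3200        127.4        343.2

T = 335.8 K

Bubble-point temperature: ΣzᵢPᵢˢᵃᵗ(T) = P. Interpolate ln Pᵢˢᵃᵗ = aᵢ + bᵢ/T.
  T = 332.3 K: ΣzᵢPᵢˢᵃᵗ = 141.95 kPa
  T = 373.6 K: ΣzᵢPᵢˢᵃᵗ = 404.92 kPa
  T = 353.0 K: ΣzᵢPᵢˢᵃᵗ = 247.25 kPa
  T = 342.6 K: ΣzᵢPᵢˢᵃᵗ = 188.61 kPa
  T = 337.5 K: ΣzᵢPᵢˢᵃᵗ = 164.19 kPa
  T = 334.9 K: ΣzᵢPᵢˢᵃᵗ = 152.75 kPa
Interpolating between 334.9 K and 337.5 K gives T ≈ 335.8 K.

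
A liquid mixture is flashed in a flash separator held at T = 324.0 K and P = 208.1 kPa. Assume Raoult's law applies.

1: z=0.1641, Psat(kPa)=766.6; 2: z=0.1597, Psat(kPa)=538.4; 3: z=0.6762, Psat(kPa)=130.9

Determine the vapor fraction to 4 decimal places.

ψ = 0.5457

Raoult's law: Kᵢ = Pᵢˢᵃᵗ/P = Pᵢˢᵃᵗ/208.1.
  K_1 = 766.6/208.1 = 3.683806, K_2 = 538.4/208.1 = 2.587218, K_3 = 130.9/208.1 = 0.629025
Let ψ = V/F and solve Σ zᵢ(Kᵢ−1)/(1+ψ(Kᵢ−1)) = 0.
Check two-phase: ΣzᵢKᵢ = 1.4430 > 1 and Σzᵢ/Kᵢ = 1.1813 > 1, so g(0) = 0.4430 > 0 and g(1) = -0.1813 < 0.
Newton–Raphson from ψ = 0.36:
  ψ = 0.3600: g = 0.09578, g' = -0.5926 → ψ = 0.5216
  ψ = 0.5216: g = 0.01114, g' = -0.4687 → ψ = 0.5454
  ψ = 0.5454: g = 0.00015, g' = -0.4566 → ψ = 0.5457
Converged at ψ = 0.5457.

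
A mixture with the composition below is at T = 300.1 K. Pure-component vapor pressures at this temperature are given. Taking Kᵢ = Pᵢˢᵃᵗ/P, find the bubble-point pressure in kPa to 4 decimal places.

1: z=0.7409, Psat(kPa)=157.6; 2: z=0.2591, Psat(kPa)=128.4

Pbub = 150.0343 kPa

At the bubble point ψ → 0, so ΣzᵢKᵢ = 1 with Kᵢ = Pᵢˢᵃᵗ/P ⇒ P = ΣzᵢPᵢˢᵃᵗ.
P = 0.7409·157.6 + 0.2591·128.4 = 150.0343 kPa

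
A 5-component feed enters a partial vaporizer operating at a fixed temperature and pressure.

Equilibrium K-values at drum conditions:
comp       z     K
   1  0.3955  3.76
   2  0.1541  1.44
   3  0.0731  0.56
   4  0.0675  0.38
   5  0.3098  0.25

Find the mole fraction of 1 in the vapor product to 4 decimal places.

y_1 = 0.5987

Newton iteration, β⁰ = 0.5:
  β = 0.5000: g = 0.04058, g' = -1.0758 → β = 0.5377
Converged at β = 0.5377.
Compositions from xᵢ = zᵢ/(1+β(Kᵢ−1)), yᵢ = Kᵢxᵢ:
  1: x = 0.1592, y = 0.5987
  2: x = 0.1246, y = 0.1794
  3: x = 0.0958, y = 0.0536
  4: x = 0.1013, y = 0.0385
  5: x = 0.5192, y = 0.1298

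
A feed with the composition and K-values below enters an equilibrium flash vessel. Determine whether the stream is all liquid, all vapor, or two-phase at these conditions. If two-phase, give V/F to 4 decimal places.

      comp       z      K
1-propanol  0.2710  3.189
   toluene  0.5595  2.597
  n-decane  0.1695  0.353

ΣzᵢKᵢ = 2.3771; Σzᵢ/Kᵢ = 0.7806.
Since Σzᵢ/Kᵢ < 1 the mixture is above its dew point — single vapor phase.

all vapor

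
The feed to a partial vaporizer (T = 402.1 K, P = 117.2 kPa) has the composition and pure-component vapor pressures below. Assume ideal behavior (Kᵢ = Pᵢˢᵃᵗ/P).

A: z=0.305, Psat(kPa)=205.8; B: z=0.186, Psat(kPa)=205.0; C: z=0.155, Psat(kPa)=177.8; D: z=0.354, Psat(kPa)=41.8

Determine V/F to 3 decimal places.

Raoult's law: Kᵢ = Pᵢˢᵃᵗ/P = Pᵢˢᵃᵗ/117.2.
  K_A = 205.8/117.2 = 1.75597, K_B = 205.0/117.2 = 1.74915, K_C = 177.8/117.2 = 1.51706, K_D = 41.8/117.2 = 0.35666
Material balance + equilibrium reduce to Σ zᵢ(Kᵢ−1)/(1+V/F(Kᵢ−1)) = 0.
g(0) = ΣzᵢKᵢ − 1 = 0.222 and g(1) = 1 − Σzᵢ/Kᵢ = -0.375, so a root lies in (0, 1).
Newton iteration, V/F⁰ = 0.5:
  V/F = 0.500: g = -0.0034, g' = -0.492 → V/F = 0.493
Converged at V/F = 0.493.

V/F = 0.493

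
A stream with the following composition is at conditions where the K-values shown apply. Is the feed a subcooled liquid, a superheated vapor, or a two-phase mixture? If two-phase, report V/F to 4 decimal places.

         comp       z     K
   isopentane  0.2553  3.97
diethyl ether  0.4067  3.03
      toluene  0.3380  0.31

ΣzᵢKᵢ = 2.3506; Σzᵢ/Kᵢ = 1.2889.
Both exceed 1, so a two-phase solution exists.
Material balance + equilibrium reduce to Σ zᵢ(Kᵢ−1)/(1+ψ(Kᵢ−1)) = 0.
Newton–Raphson from ψ = 0.5:
  ψ = 0.5000: g = 0.35879, g' = -1.1525 → ψ = 0.8113
  ψ = 0.8113: g = 0.00449, g' = -1.2634 → ψ = 0.8149
Converged at ψ = 0.8148.

two-phase, V/F = 0.8148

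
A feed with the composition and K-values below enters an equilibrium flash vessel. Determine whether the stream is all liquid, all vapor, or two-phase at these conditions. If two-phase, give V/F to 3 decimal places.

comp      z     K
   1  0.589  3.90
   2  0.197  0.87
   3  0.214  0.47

all vapor

ΣzᵢKᵢ = 2.569; Σzᵢ/Kᵢ = 0.833.
Since Σzᵢ/Kᵢ < 1 the mixture is above its dew point — single vapor phase.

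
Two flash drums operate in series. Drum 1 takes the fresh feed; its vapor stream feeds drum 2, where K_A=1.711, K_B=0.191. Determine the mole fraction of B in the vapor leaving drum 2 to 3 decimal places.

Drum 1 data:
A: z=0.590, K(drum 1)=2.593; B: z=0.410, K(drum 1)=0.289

Drum 1:
Binary case is linear: z₁(K₁−1)(1+ψ₁(K₂−1)) + z₂(K₂−1)(1+ψ₁(K₁−1)) = 0
⇒ ψ₁ = [z₁(K₁−1)+z₂(K₂−1)] / [−(K₁−1)(K₂−1)] = 0.6484/1.1326 = 0.572
Drum-1 compositions:
  A: x = 0.309, y = 0.800
  B: x = 0.691, y = 0.200
Drum-2 feed = drum-1 vapor: z₂ = (0.8002, 0.1998).
Drum 2:
Let ψ₂ = V/F and solve Σ zᵢ(Kᵢ−1)/(1+ψ₂(Kᵢ−1)) = 0.
Check two-phase: ΣzᵢKᵢ = 1.407 > 1 and Σzᵢ/Kᵢ = 1.514 > 1, so g(0) = 0.407 > 0 and g(1) = -0.514 < 0.
Binary case is linear: z₁(K₁−1)(1+ψ₂(K₂−1)) + z₂(K₂−1)(1+ψ₂(K₁−1)) = 0
⇒ ψ₂ = [z₁(K₁−1)+z₂(K₂−1)] / [−(K₁−1)(K₂−1)] = 0.4073/0.5752 = 0.708
  A: x = 0.532, y = 0.911
  B: x = 0.468, y = 0.089

y_B (drum 2) = 0.089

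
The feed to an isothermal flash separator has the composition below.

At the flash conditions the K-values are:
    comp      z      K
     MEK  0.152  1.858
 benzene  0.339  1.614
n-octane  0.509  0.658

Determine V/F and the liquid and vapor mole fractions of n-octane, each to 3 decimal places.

V/F = 0.691, x_n-octane = 0.667, y_n-octane = 0.439

Material balance + equilibrium reduce to Σ zᵢ(Kᵢ−1)/(1+V/F(Kᵢ−1)) = 0.
g(0) = ΣzᵢKᵢ − 1 = 0.164 and g(1) = 1 − Σzᵢ/Kᵢ = -0.065, so a root lies in (0, 1).
Iterate (Newton) starting at V/F = 0.61:
  V/F = 0.610: g = 0.0171, g' = -0.211 → V/F = 0.691
Converged at V/F = 0.691.
Compositions from xᵢ = zᵢ/(1+V/F(Kᵢ−1)), yᵢ = Kᵢxᵢ:
  MEK: x = 0.095, y = 0.177
  benzene: x = 0.238, y = 0.384
  n-octane: x = 0.667, y = 0.439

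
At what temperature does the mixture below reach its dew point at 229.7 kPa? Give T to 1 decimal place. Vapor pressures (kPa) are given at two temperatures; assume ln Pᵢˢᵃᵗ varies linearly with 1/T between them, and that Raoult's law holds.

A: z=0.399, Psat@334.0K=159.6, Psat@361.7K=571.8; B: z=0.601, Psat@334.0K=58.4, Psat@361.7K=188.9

T = 358.8 K

Dew-point temperature: Σzᵢ·P/Pᵢˢᵃᵗ(T) = 1. Interpolate ln Pᵢˢᵃᵗ = aᵢ + bᵢ/T.
  T = 334.0 K: ΣzᵢP/Pᵢˢᵃᵗ = 2.9381
  T = 361.7 K: ΣzᵢP/Pᵢˢᵃᵗ = 0.8911
  T = 347.9 K: ΣzᵢP/Pᵢˢᵃᵗ = 1.5764
  T = 354.8 K: ΣzᵢP/Pᵢˢᵃᵗ = 1.1786
  T = 358.2 K: ΣzᵢP/Pᵢˢᵃᵗ = 1.0255
  T = 359.9 K: ΣzᵢP/Pᵢˢᵃᵗ = 0.9575
Interpolating between 358.2 K and 359.9 K gives T ≈ 358.8 K.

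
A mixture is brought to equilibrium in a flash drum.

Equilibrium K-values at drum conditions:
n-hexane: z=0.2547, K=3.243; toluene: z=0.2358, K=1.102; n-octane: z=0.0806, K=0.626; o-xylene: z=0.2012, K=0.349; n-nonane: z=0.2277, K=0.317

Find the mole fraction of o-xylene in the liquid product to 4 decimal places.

Let β = V/F and solve Σ zᵢ(Kᵢ−1)/(1+β(Kᵢ−1)) = 0.
g(0) = ΣzᵢKᵢ − 1 = 0.2787 and g(1) = 1 − Σzᵢ/Kᵢ = -0.7161, so a root lies in (0, 1).
Newton–Raphson from β = 0.41:
  β = 0.4100: g = -0.10959, g' = -0.7293 → β = 0.2597
  β = 0.2597: g = 0.00434, g' = -0.8083 → β = 0.2651
Converged at β = 0.2651.
Compositions from xᵢ = zᵢ/(1+β(Kᵢ−1)), yᵢ = Kᵢxᵢ:
  n-hexane: x = 0.1597, y = 0.5180
  toluene: x = 0.2296, y = 0.2530
  n-octane: x = 0.0895, y = 0.0560
  o-xylene: x = 0.2432, y = 0.0849
  n-nonane: x = 0.2780, y = 0.0881

x_o-xylene = 0.2432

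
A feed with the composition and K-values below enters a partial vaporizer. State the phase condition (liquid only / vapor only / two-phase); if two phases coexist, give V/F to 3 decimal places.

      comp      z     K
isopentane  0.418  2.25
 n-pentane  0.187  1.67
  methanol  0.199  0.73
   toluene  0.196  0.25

two-phase, V/F = 0.684

ΣzᵢKᵢ = 1.447; Σzᵢ/Kᵢ = 1.354.
Both exceed 1, so a two-phase solution exists.
Let ψ = V/F and solve Σ zᵢ(Kᵢ−1)/(1+ψ(Kᵢ−1)) = 0.
Newton–Raphson from ψ = 0.33:
  ψ = 0.330: g = 0.2182, g' = -0.596 → ψ = 0.696
  ψ = 0.696: g = -0.0090, g' = -0.731 → ψ = 0.684
Converged at ψ = 0.684.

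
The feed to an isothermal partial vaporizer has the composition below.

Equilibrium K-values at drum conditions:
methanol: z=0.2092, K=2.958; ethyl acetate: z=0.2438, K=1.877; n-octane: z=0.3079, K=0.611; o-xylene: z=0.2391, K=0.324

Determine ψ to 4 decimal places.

Material balance + equilibrium reduce to Σ zᵢ(Kᵢ−1)/(1+ψ(Kᵢ−1)) = 0.
Check two-phase: ΣzᵢKᵢ = 1.3420 > 1 and Σzᵢ/Kᵢ = 1.4425 > 1, so g(0) = 0.3420 > 0 and g(1) = -0.4425 < 0.
Iterate (Newton) starting at ψ = 0.5:
  ψ = 0.5000: g = -0.03723, g' = -0.6165 → ψ = 0.4396
Converged at ψ = 0.4396.

ψ = 0.4396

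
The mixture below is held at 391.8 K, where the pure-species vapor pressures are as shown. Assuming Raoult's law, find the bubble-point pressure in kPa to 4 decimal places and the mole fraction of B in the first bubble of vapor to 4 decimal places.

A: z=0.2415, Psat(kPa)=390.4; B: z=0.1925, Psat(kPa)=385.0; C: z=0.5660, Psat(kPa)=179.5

At the bubble point ψ → 0, so ΣzᵢKᵢ = 1 with Kᵢ = Pᵢˢᵃᵗ/P ⇒ P = ΣzᵢPᵢˢᵃᵗ.
P = 0.2415·390.4 + 0.1925·385.0 + 0.5660·179.5 = 269.9911 kPa
yᵢ = zᵢPᵢˢᵃᵗ/P ⇒ y_B = 0.1925·385.0/269.9911 = 0.2745

Pbub = 269.9911 kPa, y_B = 0.2745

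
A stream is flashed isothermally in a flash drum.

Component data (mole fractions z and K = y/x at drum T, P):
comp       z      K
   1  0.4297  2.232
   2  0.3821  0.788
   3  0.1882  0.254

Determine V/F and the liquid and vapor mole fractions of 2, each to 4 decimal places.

V/F = 0.5241, x_2 = 0.4299, y_2 = 0.3387

Material balance + equilibrium reduce to Σ zᵢ(Kᵢ−1)/(1+V/F(Kᵢ−1)) = 0.
g(0) = ΣzᵢKᵢ − 1 = 0.3080 and g(1) = 1 − Σzᵢ/Kᵢ = -0.4184, so a root lies in (0, 1).
Newton–Raphson from V/F = 0.69:
  V/F = 0.6900: g = -0.09806, g' = -0.6589 → V/F = 0.5412
  V/F = 0.5412: g = -0.00933, g' = -0.5513 → V/F = 0.5242
  V/F = 0.5242: g = -0.00005, g' = -0.5450 → V/F = 0.5241
Converged at V/F = 0.5241.
Compositions from xᵢ = zᵢ/(1+V/F(Kᵢ−1)), yᵢ = Kᵢxᵢ:
  1: x = 0.2611, y = 0.5828
  2: x = 0.4299, y = 0.3387
  3: x = 0.3090, y = 0.0785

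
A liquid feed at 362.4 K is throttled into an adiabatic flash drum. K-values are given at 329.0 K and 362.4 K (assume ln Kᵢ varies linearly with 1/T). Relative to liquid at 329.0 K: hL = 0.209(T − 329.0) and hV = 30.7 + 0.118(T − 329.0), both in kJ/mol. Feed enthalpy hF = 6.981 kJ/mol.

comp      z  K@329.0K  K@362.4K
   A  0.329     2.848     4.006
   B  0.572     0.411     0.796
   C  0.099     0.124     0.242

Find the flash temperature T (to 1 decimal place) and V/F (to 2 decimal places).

T = 332.7 K, V/F = 0.20

Adiabatic flash: solve Rachford–Rice at each trial T, then check hF = ψ·hV(T) + (1−ψ)·hL(T).
  T = 329.0 K: K = (2.848, 0.411, 0.124), RR gives ψ = 0.156, H_out = 4.804 kJ/mol
  T = 362.4 K: K = (4.006, 0.796, 0.242), RR gives ψ = 0.737, H_out = 27.376 kJ/mol
  T = 345.7 K: K = (3.406, 0.581, 0.176), RR gives ψ = 0.392, H_out = 14.937 kJ/mol
  T = 337.4 K: K = (3.123, 0.491, 0.149), RR gives ψ = 0.267, H_out = 9.749 kJ/mol
  T = 333.2 K: K = (2.984, 0.450, 0.136), RR gives ψ = 0.211, H_out = 7.260 kJ/mol
  T = 331.1 K: K = (2.916, 0.430, 0.130), RR gives ψ = 0.183, H_out = 6.030 kJ/mol
Linear interpolation between T = 331.1 (H_out = 6.030) and T = 333.2 (H_out = 7.260) on hF = 6.981 gives T ≈ 332.7 K, at which ψ = 0.20.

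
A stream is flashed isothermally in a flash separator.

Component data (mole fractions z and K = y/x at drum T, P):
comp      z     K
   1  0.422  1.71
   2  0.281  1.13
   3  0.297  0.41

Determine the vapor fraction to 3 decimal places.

Let ψ = V/F and solve Σ zᵢ(Kᵢ−1)/(1+ψ(Kᵢ−1)) = 0.
Check two-phase: ΣzᵢKᵢ = 1.161 > 1 and Σzᵢ/Kᵢ = 1.220 > 1, so g(0) = 0.161 > 0 and g(1) = -0.220 < 0.
Iterate (Newton) starting at ψ = 0.47:
  ψ = 0.470: g = 0.0166, g' = -0.322 → ψ = 0.522
  ψ = 0.522: g = -0.0003, g' = -0.333 → ψ = 0.521
Converged at ψ = 0.521.

ψ = 0.521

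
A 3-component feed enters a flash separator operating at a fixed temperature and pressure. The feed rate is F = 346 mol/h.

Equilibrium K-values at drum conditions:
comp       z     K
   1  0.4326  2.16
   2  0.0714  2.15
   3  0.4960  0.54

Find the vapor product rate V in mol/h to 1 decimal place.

Rachford–Rice: g(ψ) = Σ zᵢ(Kᵢ−1)/(1+ψ(Kᵢ−1)) = 0.
Check two-phase: ΣzᵢKᵢ = 1.3558 > 1 and Σzᵢ/Kᵢ = 1.1520 > 1, so g(0) = 0.3558 > 0 and g(1) = -0.1520 < 0.
Newton–Raphson from ψ = 0.44:
  ψ = 0.4400: g = 0.10070, g' = -0.4618 → ψ = 0.6581
  ψ = 0.6581: g = 0.00410, g' = -0.4337 → ψ = 0.6675
Converged at ψ = 0.6675.
Then V = ψ·F = 0.6675·346 = 231.0 mol/h and L = F − V = 115.0 mol/h.

V = 231.0 mol/h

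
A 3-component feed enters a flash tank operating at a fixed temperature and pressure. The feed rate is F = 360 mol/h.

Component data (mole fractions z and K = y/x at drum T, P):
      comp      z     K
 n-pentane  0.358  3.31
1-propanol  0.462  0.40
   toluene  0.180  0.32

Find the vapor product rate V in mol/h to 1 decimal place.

Let ψ = V/F and solve Σ zᵢ(Kᵢ−1)/(1+ψ(Kᵢ−1)) = 0.
Feasibility: ΣzᵢKᵢ = 1.427, Σzᵢ/Kᵢ = 1.826 — both > 1, two phases present.
Newton–Raphson from ψ = 0.5:
  ψ = 0.500: g = -0.1977, g' = -0.942 → ψ = 0.290
  ψ = 0.290: g = 0.0071, g' = -1.058 → ψ = 0.297
Converged at ψ = 0.297.
Then V = ψ·F = 0.2968·360 = 106.8 mol/h and L = F − V = 253.2 mol/h.

V = 106.8 mol/h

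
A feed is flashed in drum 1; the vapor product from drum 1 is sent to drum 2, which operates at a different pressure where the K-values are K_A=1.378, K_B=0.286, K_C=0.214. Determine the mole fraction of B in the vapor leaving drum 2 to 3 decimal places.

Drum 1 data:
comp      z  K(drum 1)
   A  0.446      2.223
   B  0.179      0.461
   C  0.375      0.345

y_B (drum 2) = 0.036

Drum 1:
Material balance + equilibrium reduce to Σ zᵢ(Kᵢ−1)/(1+ψ₁(Kᵢ−1)) = 0.
g(0) = ΣzᵢKᵢ − 1 = 0.203 and g(1) = 1 − Σzᵢ/Kᵢ = -0.676, so a root lies in (0, 1).
Newton–Raphson from ψ₁ = 0.64:
  ψ₁ = 0.640: g = -0.2642, g' = -0.808 → ψ₁ = 0.313
  ψ₁ = 0.313: g = -0.0306, g' = -0.679 → ψ₁ = 0.268
Converged at ψ₁ = 0.268.
Drum-1 compositions:
  A: x = 0.336, y = 0.747
  B: x = 0.209, y = 0.096
  C: x = 0.455, y = 0.157
Drum-2 feed = drum-1 vapor: z₂ = (0.7466, 0.0965, 0.1569).
Drum 2:
Material balance + equilibrium reduce to Σ zᵢ(Kᵢ−1)/(1+ψ₂(Kᵢ−1)) = 0.
Feasibility: ΣzᵢKᵢ = 1.090, Σzᵢ/Kᵢ = 1.612 — both > 1, two phases present.
Newton iteration, ψ₂⁰ = 0.5:
  ψ₂ = 0.500: g = -0.0730, g' = -0.458 → ψ₂ = 0.340
  ψ₂ = 0.340: g = -0.0094, g' = -0.350 → ψ₂ = 0.314
  ψ₂ = 0.314: g = -0.0002, g' = -0.338 → ψ₂ = 0.313
Converged at ψ₂ = 0.313.
  A: x = 0.668, y = 0.920
  B: x = 0.124, y = 0.036
  C: x = 0.208, y = 0.045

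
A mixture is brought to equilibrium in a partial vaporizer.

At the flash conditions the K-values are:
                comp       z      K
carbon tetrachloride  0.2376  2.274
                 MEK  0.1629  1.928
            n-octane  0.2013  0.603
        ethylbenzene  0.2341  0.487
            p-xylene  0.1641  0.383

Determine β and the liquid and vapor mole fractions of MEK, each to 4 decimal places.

β = 0.2617, x_MEK = 0.1311, y_MEK = 0.2527

Let β = V/F and solve Σ zᵢ(Kᵢ−1)/(1+β(Kᵢ−1)) = 0.
g(0) = ΣzᵢKᵢ − 1 = 0.1526 and g(1) = 1 − Σzᵢ/Kᵢ = -0.4320, so a root lies in (0, 1).
Newton iteration, β⁰ = 0.5:
  β = 0.5000: g = -0.11948, g' = -0.5008 → β = 0.2614
  β = 0.2614: g = 0.00014, g' = -0.5183 → β = 0.2617
Converged at β = 0.2617.
Compositions from xᵢ = zᵢ/(1+β(Kᵢ−1)), yᵢ = Kᵢxᵢ:
  carbon tetrachloride: x = 0.1782, y = 0.4052
  MEK: x = 0.1311, y = 0.2527
  n-octane: x = 0.2246, y = 0.1355
  ethylbenzene: x = 0.2704, y = 0.1317
  p-xylene: x = 0.1957, y = 0.0750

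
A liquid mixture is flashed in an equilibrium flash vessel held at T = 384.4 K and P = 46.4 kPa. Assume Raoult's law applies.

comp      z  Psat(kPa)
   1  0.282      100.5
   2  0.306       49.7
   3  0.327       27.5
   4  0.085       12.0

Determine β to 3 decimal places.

β = 0.391

Raoult's law: Kᵢ = Pᵢˢᵃᵗ/P = Pᵢˢᵃᵗ/46.4.
  K_1 = 100.5/46.4 = 2.16595, K_2 = 49.7/46.4 = 1.07112, K_3 = 27.5/46.4 = 0.59267, K_4 = 12.0/46.4 = 0.25862
Rachford–Rice: g(β) = Σ zᵢ(Kᵢ−1)/(1+β(Kᵢ−1)) = 0.
g(0) = ΣzᵢKᵢ − 1 = 0.154 and g(1) = 1 − Σzᵢ/Kᵢ = -0.296, so a root lies in (0, 1).
Newton–Raphson from β = 0.42:
  β = 0.420: g = -0.0104, g' = -0.352 → β = 0.391
Converged at β = 0.391.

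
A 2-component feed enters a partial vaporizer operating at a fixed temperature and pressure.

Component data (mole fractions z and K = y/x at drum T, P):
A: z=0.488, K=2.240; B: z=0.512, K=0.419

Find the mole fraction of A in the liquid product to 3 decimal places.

Rachford–Rice: g(ψ) = Σ zᵢ(Kᵢ−1)/(1+ψ(Kᵢ−1)) = 0.
Feasibility: ΣzᵢKᵢ = 1.308, Σzᵢ/Kᵢ = 1.440 — both > 1, two phases present.
Binary case is linear: z₁(K₁−1)(1+ψ(K₂−1)) + z₂(K₂−1)(1+ψ(K₁−1)) = 0
⇒ ψ = [z₁(K₁−1)+z₂(K₂−1)] / [−(K₁−1)(K₂−1)] = 0.3076/0.7204 = 0.427
Compositions from xᵢ = zᵢ/(1+ψ(Kᵢ−1)), yᵢ = Kᵢxᵢ:
  A: x = 0.319, y = 0.715
  B: x = 0.681, y = 0.285

x_A = 0.319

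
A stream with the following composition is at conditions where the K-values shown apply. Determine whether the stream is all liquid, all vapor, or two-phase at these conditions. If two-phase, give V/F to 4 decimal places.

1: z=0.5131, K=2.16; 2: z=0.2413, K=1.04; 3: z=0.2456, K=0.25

two-phase, V/F = 0.6356

ΣzᵢKᵢ = 1.4206; Σzᵢ/Kᵢ = 1.4520.
Both exceed 1, so a two-phase solution exists.
Rachford–Rice: g(ψ) = Σ zᵢ(Kᵢ−1)/(1+ψ(Kᵢ−1)) = 0.
Newton–Raphson from ψ = 0.59:
  ψ = 0.5900: g = 0.03238, g' = -0.6882 → ψ = 0.6371
  ψ = 0.6371: g = -0.00105, g' = -0.7353 → ψ = 0.6356
Converged at ψ = 0.6356.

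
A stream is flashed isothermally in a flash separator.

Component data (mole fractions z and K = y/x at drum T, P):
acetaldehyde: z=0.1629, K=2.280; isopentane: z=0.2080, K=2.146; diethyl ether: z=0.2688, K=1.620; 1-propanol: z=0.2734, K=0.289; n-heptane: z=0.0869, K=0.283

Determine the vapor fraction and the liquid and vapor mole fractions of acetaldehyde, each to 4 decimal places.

Let ψ = V/F and solve Σ zᵢ(Kᵢ−1)/(1+ψ(Kᵢ−1)) = 0.
g(0) = ΣzᵢKᵢ − 1 = 0.3568 and g(1) = 1 − Σzᵢ/Kᵢ = -0.5874, so a root lies in (0, 1).
Iterate (Newton) starting at ψ = 0.62:
  ψ = 0.6200: g = -0.08381, g' = -0.8170 → ψ = 0.5174
  ψ = 0.5174: g = -0.00532, g' = -0.7223 → ψ = 0.5100
Converged at ψ = 0.5100.
Compositions from xᵢ = zᵢ/(1+ψ(Kᵢ−1)), yᵢ = Kᵢxᵢ:
  acetaldehyde: x = 0.0986, y = 0.2247
  isopentane: x = 0.1313, y = 0.2817
  diethyl ether: x = 0.2042, y = 0.3308
  1-propanol: x = 0.4289, y = 0.1240
  n-heptane: x = 0.1370, y = 0.0388

ψ = 0.5100, x_acetaldehyde = 0.0986, y_acetaldehyde = 0.2247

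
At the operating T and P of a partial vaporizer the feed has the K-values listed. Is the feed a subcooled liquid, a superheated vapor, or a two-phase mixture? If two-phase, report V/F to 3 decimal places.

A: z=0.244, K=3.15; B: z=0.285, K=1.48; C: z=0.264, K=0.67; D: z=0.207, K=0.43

ΣzᵢKᵢ = 1.456; Σzᵢ/Kᵢ = 1.145.
Both exceed 1, so a two-phase solution exists.
Let ψ = V/F and solve Σ zᵢ(Kᵢ−1)/(1+ψ(Kᵢ−1)) = 0.
Newton–Raphson from ψ = 0.69:
  ψ = 0.690: g = 0.0067, g' = -0.451 → ψ = 0.705
Converged at ψ = 0.705.

two-phase, V/F = 0.705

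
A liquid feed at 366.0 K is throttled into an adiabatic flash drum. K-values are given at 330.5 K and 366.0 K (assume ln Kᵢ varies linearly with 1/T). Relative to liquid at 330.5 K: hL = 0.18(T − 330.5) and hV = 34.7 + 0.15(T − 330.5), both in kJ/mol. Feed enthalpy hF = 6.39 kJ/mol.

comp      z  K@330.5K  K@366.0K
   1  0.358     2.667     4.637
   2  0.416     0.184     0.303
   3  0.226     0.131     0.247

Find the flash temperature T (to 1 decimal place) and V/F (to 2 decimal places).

T = 339.6 K, V/F = 0.14

Adiabatic flash: solve Rachford–Rice at each trial T, then check hF = ψ·hV(T) + (1−ψ)·hL(T).
  T = 330.5 K: K = (2.667, 0.184, 0.131), RR gives ψ = 0.044, H_out = 1.519 kJ/mol
  T = 366.0 K: K = (4.637, 0.303, 0.247), RR gives ψ = 0.323, H_out = 17.246 kJ/mol
  T = 348.2 K: K = (3.564, 0.239, 0.183), RR gives ψ = 0.208, H_out = 10.292 kJ/mol
  T = 339.4 K: K = (3.097, 0.211, 0.156), RR gives ψ = 0.136, H_out = 6.300 kJ/mol
  T = 343.8 K: K = (3.325, 0.225, 0.169), RR gives ψ = 0.174, H_out = 8.364 kJ/mol
  T = 341.6 K: K = (3.210, 0.217, 0.162), RR gives ψ = 0.156, H_out = 7.352 kJ/mol
Linear interpolation between T = 339.4 (H_out = 6.300) and T = 341.6 (H_out = 7.352) on hF = 6.39 gives T ≈ 339.6 K, at which ψ = 0.14.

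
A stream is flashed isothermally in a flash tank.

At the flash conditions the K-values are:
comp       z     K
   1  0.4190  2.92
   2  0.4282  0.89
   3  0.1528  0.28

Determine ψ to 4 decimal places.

Iterate (Newton) starting at ψ = 0.58:
  ψ = 0.5800: g = 0.14141, g' = -0.5852 → ψ = 0.8216
  ψ = 0.8216: g = -0.00904, g' = -0.7136 → ψ = 0.8090
  ψ = 0.8090: g = -0.00010, g' = -0.6975 → ψ = 0.8088
Converged at ψ = 0.8088.

ψ = 0.8088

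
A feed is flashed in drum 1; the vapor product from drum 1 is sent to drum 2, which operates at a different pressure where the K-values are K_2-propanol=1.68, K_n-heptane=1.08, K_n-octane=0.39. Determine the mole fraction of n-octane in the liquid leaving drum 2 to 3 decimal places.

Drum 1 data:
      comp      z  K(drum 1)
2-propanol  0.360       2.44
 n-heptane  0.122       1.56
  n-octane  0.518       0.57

x_n-octane (drum 2) = 0.464

Drum 1:
Material balance + equilibrium reduce to Σ zᵢ(Kᵢ−1)/(1+ψ₁(Kᵢ−1)) = 0.
g(0) = ΣzᵢKᵢ − 1 = 0.364 and g(1) = 1 − Σzᵢ/Kᵢ = -0.135, so a root lies in (0, 1).
Iterate (Newton) starting at ψ₁ = 0.5:
  ψ₁ = 0.500: g = 0.0710, g' = -0.431 → ψ₁ = 0.665
  ψ₁ = 0.665: g = 0.0028, g' = -0.403 → ψ₁ = 0.672
Converged at ψ₁ = 0.672.
Drum-1 compositions:
  2-propanol: x = 0.183, y = 0.447
  n-heptane: x = 0.089, y = 0.138
  n-octane: x = 0.728, y = 0.415
Drum-2 feed = drum-1 vapor: z₂ = (0.4465, 0.1383, 0.4151).
Drum 2:
Newton–Raphson from ψ₂ = 0.5:
  ψ₂ = 0.500: g = -0.1271, g' = -0.436 → ψ₂ = 0.208
  ψ₂ = 0.208: g = -0.0132, g' = -0.362 → ψ₂ = 0.172
Converged at ψ₂ = 0.172.
  2-propanol: x = 0.400, y = 0.672
  n-heptane: x = 0.136, y = 0.147
  n-octane: x = 0.464, y = 0.181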